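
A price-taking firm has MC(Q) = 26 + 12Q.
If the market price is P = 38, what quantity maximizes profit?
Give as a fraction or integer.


In perfect competition, profit is maximized where P = MC.
38 = 26 + 12Q
12 = 12Q
Q* = 12/12 = 1

1


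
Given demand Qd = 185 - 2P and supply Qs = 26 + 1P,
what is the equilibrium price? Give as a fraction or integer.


At equilibrium, Qd = Qs.
185 - 2P = 26 + 1P
185 - 26 = 2P + 1P
159 = 3P
P* = 159/3 = 53

53


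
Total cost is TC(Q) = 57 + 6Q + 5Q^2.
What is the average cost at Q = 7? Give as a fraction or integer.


TC(7) = 57 + 6*7 + 5*7^2
TC(7) = 57 + 42 + 245 = 344
AC = TC/Q = 344/7 = 344/7

344/7


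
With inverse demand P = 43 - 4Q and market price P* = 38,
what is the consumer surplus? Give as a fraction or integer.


Maximum willingness to pay (at Q=0): P_max = 43
Quantity demanded at P* = 38:
Q* = (43 - 38)/4 = 5/4
CS = (1/2) * Q* * (P_max - P*)
CS = (1/2) * 5/4 * (43 - 38)
CS = (1/2) * 5/4 * 5 = 25/8

25/8


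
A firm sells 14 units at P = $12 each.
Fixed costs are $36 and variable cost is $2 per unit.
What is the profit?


Total Revenue = P * Q = 12 * 14 = $168
Total Cost = FC + VC*Q = 36 + 2*14 = $64
Profit = TR - TC = 168 - 64 = $104

$104


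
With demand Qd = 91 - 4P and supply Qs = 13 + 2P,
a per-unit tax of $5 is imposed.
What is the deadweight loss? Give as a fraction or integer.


Pre-tax equilibrium quantity: Q* = 39
Post-tax equilibrium quantity: Q_tax = 97/3
Reduction in quantity: Q* - Q_tax = 20/3
DWL = (1/2) * tax * (Q* - Q_tax)
DWL = (1/2) * 5 * 20/3 = 50/3

50/3


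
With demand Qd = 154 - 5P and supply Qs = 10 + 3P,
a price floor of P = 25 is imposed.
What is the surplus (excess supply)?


At P = 25:
Qd = 154 - 5*25 = 29
Qs = 10 + 3*25 = 85
Surplus = Qs - Qd = 85 - 29 = 56

56


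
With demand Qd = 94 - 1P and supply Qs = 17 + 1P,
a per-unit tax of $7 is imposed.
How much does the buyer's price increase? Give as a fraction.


With a per-unit tax, the buyer's price increase depends on relative slopes.
Supply slope: d = 1, Demand slope: b = 1
Buyer's price increase = d * tax / (b + d)
= 1 * 7 / (1 + 1)
= 7 / 2 = 7/2

7/2


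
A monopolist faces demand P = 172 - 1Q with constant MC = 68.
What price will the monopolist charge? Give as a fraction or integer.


MR = 172 - 2Q
Set MR = MC: 172 - 2Q = 68
Q* = 52
Substitute into demand:
P* = 172 - 1*52 = 120

120


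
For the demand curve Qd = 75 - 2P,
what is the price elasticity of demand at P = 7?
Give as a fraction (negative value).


dQ/dP = -2
At P = 7: Q = 75 - 2*7 = 61
E = (dQ/dP)(P/Q) = (-2)(7/61) = -14/61

-14/61


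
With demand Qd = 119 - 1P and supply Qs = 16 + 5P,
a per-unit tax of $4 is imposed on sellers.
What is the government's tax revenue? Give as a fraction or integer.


With tax on sellers, new supply: Qs' = 16 + 5(P - 4)
= 5P - 4
New equilibrium quantity:
Q_new = 197/2
Tax revenue = tax * Q_new = 4 * 197/2 = 394

394


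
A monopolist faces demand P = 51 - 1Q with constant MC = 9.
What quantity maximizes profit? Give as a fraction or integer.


TR = P*Q = (51 - 1Q)Q = 51Q - 1Q^2
MR = dTR/dQ = 51 - 2Q
Set MR = MC:
51 - 2Q = 9
42 = 2Q
Q* = 42/2 = 21

21


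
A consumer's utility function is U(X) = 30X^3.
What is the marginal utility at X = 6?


MU = dU/dX = 30*3*X^(3-1)
MU = 90*X^2
At X = 6:
MU = 90 * 6^2
MU = 90 * 36 = 3240

3240


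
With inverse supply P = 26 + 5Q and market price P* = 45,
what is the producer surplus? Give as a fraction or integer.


Minimum supply price (at Q=0): P_min = 26
Quantity supplied at P* = 45:
Q* = (45 - 26)/5 = 19/5
PS = (1/2) * Q* * (P* - P_min)
PS = (1/2) * 19/5 * (45 - 26)
PS = (1/2) * 19/5 * 19 = 361/10

361/10


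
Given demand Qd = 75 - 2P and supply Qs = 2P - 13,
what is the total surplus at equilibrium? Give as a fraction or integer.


Find equilibrium: 75 - 2P = 2P - 13
75 + 13 = 4P
P* = 88/4 = 22
Q* = 2*22 - 13 = 31
Inverse demand: P = 75/2 - Q/2, so P_max = 75/2
Inverse supply: P = 13/2 + Q/2, so P_min = 13/2
CS = (1/2) * 31 * (75/2 - 22) = 961/4
PS = (1/2) * 31 * (22 - 13/2) = 961/4
TS = CS + PS = 961/4 + 961/4 = 961/2

961/2


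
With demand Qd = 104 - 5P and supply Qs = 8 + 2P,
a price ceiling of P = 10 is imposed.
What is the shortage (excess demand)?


At P = 10:
Qd = 104 - 5*10 = 54
Qs = 8 + 2*10 = 28
Shortage = Qd - Qs = 54 - 28 = 26

26


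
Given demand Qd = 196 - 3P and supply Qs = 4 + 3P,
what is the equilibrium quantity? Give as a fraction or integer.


First find equilibrium price:
196 - 3P = 4 + 3P
P* = 192/6 = 32
Then substitute into demand:
Q* = 196 - 3 * 32 = 100

100


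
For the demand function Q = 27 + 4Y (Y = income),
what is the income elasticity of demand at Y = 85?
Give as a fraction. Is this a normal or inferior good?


dQ/dY = 4
At Y = 85: Q = 27 + 4*85 = 367
Ey = (dQ/dY)(Y/Q) = 4 * 85 / 367 = 340/367
Since Ey > 0, this is a normal good.

340/367 (normal good)


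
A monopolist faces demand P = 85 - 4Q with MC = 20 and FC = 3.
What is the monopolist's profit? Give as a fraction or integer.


MR = MC: 85 - 8Q = 20
Q* = 65/8
P* = 85 - 4*65/8 = 105/2
Profit = (P* - MC)*Q* - FC
= (105/2 - 20)*65/8 - 3
= 65/2*65/8 - 3
= 4225/16 - 3 = 4177/16

4177/16


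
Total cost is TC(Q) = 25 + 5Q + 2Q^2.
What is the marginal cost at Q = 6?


MC = dTC/dQ = 5 + 2*2*Q
At Q = 6:
MC = 5 + 4*6
MC = 5 + 24 = 29

29


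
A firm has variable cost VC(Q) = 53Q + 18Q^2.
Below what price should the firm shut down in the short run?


AVC(Q) = VC(Q)/Q = 53 + 18Q
AVC is increasing in Q, so minimum AVC is at Q -> 0+.
Min AVC = 53
The firm should shut down if P < 53.

53


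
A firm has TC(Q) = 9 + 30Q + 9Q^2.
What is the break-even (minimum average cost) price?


AC(Q) = 9/Q + 30 + 9Q
To minimize: dAC/dQ = -9/Q^2 + 9 = 0
Q^2 = 9/9 = 1
Q* = 1
Min AC = 9/1 + 30 + 9*1
Min AC = 9 + 30 + 9 = 48

48


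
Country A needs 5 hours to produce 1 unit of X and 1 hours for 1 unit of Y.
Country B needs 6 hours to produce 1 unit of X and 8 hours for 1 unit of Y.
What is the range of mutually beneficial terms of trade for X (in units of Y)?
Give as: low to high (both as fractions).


Opportunity cost of X for Country A = hours_X / hours_Y = 5/1 = 5 units of Y
Opportunity cost of X for Country B = hours_X / hours_Y = 6/8 = 3/4 units of Y
Terms of trade must be between the two opportunity costs.
Range: 3/4 to 5

3/4 to 5


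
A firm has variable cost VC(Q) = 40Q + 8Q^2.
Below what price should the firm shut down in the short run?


AVC(Q) = VC(Q)/Q = 40 + 8Q
AVC is increasing in Q, so minimum AVC is at Q -> 0+.
Min AVC = 40
The firm should shut down if P < 40.

40


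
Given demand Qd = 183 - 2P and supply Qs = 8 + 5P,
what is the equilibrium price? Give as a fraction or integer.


At equilibrium, Qd = Qs.
183 - 2P = 8 + 5P
183 - 8 = 2P + 5P
175 = 7P
P* = 175/7 = 25

25


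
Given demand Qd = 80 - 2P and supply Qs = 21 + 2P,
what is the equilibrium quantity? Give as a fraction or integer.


First find equilibrium price:
80 - 2P = 21 + 2P
P* = 59/4 = 59/4
Then substitute into demand:
Q* = 80 - 2 * 59/4 = 101/2

101/2


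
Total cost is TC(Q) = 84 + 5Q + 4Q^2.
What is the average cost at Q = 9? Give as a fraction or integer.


TC(9) = 84 + 5*9 + 4*9^2
TC(9) = 84 + 45 + 324 = 453
AC = TC/Q = 453/9 = 151/3

151/3


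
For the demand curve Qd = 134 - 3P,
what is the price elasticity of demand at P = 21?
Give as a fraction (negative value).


dQ/dP = -3
At P = 21: Q = 134 - 3*21 = 71
E = (dQ/dP)(P/Q) = (-3)(21/71) = -63/71

-63/71


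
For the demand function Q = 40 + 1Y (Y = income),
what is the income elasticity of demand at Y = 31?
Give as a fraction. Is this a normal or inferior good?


dQ/dY = 1
At Y = 31: Q = 40 + 1*31 = 71
Ey = (dQ/dY)(Y/Q) = 1 * 31 / 71 = 31/71
Since Ey > 0, this is a normal good.

31/71 (normal good)


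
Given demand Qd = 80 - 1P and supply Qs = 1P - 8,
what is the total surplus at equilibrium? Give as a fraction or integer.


Find equilibrium: 80 - 1P = 1P - 8
80 + 8 = 2P
P* = 88/2 = 44
Q* = 1*44 - 8 = 36
Inverse demand: P = 80 - Q/1, so P_max = 80
Inverse supply: P = 8 + Q/1, so P_min = 8
CS = (1/2) * 36 * (80 - 44) = 648
PS = (1/2) * 36 * (44 - 8) = 648
TS = CS + PS = 648 + 648 = 1296

1296


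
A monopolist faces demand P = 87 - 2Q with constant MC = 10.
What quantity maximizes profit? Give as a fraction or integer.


TR = P*Q = (87 - 2Q)Q = 87Q - 2Q^2
MR = dTR/dQ = 87 - 4Q
Set MR = MC:
87 - 4Q = 10
77 = 4Q
Q* = 77/4 = 77/4

77/4


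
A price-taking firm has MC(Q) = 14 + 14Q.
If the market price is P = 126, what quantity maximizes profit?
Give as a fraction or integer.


In perfect competition, profit is maximized where P = MC.
126 = 14 + 14Q
112 = 14Q
Q* = 112/14 = 8

8


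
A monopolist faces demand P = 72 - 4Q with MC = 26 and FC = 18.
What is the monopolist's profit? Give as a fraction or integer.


MR = MC: 72 - 8Q = 26
Q* = 23/4
P* = 72 - 4*23/4 = 49
Profit = (P* - MC)*Q* - FC
= (49 - 26)*23/4 - 18
= 23*23/4 - 18
= 529/4 - 18 = 457/4

457/4


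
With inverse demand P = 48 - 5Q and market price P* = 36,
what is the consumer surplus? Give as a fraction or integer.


Maximum willingness to pay (at Q=0): P_max = 48
Quantity demanded at P* = 36:
Q* = (48 - 36)/5 = 12/5
CS = (1/2) * Q* * (P_max - P*)
CS = (1/2) * 12/5 * (48 - 36)
CS = (1/2) * 12/5 * 12 = 72/5

72/5


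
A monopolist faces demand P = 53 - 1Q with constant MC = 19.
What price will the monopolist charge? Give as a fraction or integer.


MR = 53 - 2Q
Set MR = MC: 53 - 2Q = 19
Q* = 17
Substitute into demand:
P* = 53 - 1*17 = 36

36


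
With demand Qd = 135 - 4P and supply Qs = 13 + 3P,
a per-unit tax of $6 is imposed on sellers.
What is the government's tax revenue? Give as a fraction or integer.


With tax on sellers, new supply: Qs' = 13 + 3(P - 6)
= 3P - 5
New equilibrium quantity:
Q_new = 55
Tax revenue = tax * Q_new = 6 * 55 = 330

330


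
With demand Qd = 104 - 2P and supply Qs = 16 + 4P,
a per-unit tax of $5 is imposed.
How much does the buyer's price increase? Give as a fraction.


With a per-unit tax, the buyer's price increase depends on relative slopes.
Supply slope: d = 4, Demand slope: b = 2
Buyer's price increase = d * tax / (b + d)
= 4 * 5 / (2 + 4)
= 20 / 6 = 10/3

10/3


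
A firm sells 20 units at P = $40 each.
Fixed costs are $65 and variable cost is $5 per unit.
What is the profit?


Total Revenue = P * Q = 40 * 20 = $800
Total Cost = FC + VC*Q = 65 + 5*20 = $165
Profit = TR - TC = 800 - 165 = $635

$635


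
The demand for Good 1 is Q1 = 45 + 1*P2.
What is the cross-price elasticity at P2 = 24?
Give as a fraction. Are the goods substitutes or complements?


dQ1/dP2 = 1
At P2 = 24: Q1 = 45 + 1*24 = 69
Exy = (dQ1/dP2)(P2/Q1) = 1 * 24 / 69 = 8/23
Since Exy > 0, the goods are substitutes.

8/23 (substitutes)


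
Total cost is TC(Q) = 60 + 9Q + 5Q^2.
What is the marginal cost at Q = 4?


MC = dTC/dQ = 9 + 2*5*Q
At Q = 4:
MC = 9 + 10*4
MC = 9 + 40 = 49

49


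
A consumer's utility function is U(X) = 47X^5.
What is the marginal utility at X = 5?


MU = dU/dX = 47*5*X^(5-1)
MU = 235*X^4
At X = 5:
MU = 235 * 5^4
MU = 235 * 625 = 146875

146875


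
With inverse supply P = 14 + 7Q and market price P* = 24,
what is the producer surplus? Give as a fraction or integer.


Minimum supply price (at Q=0): P_min = 14
Quantity supplied at P* = 24:
Q* = (24 - 14)/7 = 10/7
PS = (1/2) * Q* * (P* - P_min)
PS = (1/2) * 10/7 * (24 - 14)
PS = (1/2) * 10/7 * 10 = 50/7

50/7


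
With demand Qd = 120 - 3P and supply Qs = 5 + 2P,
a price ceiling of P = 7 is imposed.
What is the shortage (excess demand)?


At P = 7:
Qd = 120 - 3*7 = 99
Qs = 5 + 2*7 = 19
Shortage = Qd - Qs = 99 - 19 = 80

80


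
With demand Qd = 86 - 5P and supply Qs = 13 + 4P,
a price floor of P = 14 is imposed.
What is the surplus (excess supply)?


At P = 14:
Qd = 86 - 5*14 = 16
Qs = 13 + 4*14 = 69
Surplus = Qs - Qd = 69 - 16 = 53

53


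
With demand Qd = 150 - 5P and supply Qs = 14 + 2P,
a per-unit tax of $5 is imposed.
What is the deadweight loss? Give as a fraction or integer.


Pre-tax equilibrium quantity: Q* = 370/7
Post-tax equilibrium quantity: Q_tax = 320/7
Reduction in quantity: Q* - Q_tax = 50/7
DWL = (1/2) * tax * (Q* - Q_tax)
DWL = (1/2) * 5 * 50/7 = 125/7

125/7


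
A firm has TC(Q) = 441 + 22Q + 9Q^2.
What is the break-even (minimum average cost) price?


AC(Q) = 441/Q + 22 + 9Q
To minimize: dAC/dQ = -441/Q^2 + 9 = 0
Q^2 = 441/9 = 49
Q* = 7
Min AC = 441/7 + 22 + 9*7
Min AC = 63 + 22 + 63 = 148

148


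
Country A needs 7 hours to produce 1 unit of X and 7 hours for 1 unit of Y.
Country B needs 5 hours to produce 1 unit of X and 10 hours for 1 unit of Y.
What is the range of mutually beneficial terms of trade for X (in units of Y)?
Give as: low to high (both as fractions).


Opportunity cost of X for Country A = hours_X / hours_Y = 7/7 = 1 units of Y
Opportunity cost of X for Country B = hours_X / hours_Y = 5/10 = 1/2 units of Y
Terms of trade must be between the two opportunity costs.
Range: 1/2 to 1

1/2 to 1


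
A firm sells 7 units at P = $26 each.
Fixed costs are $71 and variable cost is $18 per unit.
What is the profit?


Total Revenue = P * Q = 26 * 7 = $182
Total Cost = FC + VC*Q = 71 + 18*7 = $197
Profit = TR - TC = 182 - 197 = $-15

$-15


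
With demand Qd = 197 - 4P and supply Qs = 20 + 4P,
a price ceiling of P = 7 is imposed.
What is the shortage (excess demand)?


At P = 7:
Qd = 197 - 4*7 = 169
Qs = 20 + 4*7 = 48
Shortage = Qd - Qs = 169 - 48 = 121

121


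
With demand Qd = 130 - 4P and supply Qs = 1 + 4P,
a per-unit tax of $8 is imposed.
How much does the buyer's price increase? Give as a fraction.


With a per-unit tax, the buyer's price increase depends on relative slopes.
Supply slope: d = 4, Demand slope: b = 4
Buyer's price increase = d * tax / (b + d)
= 4 * 8 / (4 + 4)
= 32 / 8 = 4

4


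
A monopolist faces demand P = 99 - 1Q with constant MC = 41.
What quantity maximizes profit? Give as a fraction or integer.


TR = P*Q = (99 - 1Q)Q = 99Q - 1Q^2
MR = dTR/dQ = 99 - 2Q
Set MR = MC:
99 - 2Q = 41
58 = 2Q
Q* = 58/2 = 29

29


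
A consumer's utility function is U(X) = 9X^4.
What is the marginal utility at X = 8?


MU = dU/dX = 9*4*X^(4-1)
MU = 36*X^3
At X = 8:
MU = 36 * 8^3
MU = 36 * 512 = 18432

18432


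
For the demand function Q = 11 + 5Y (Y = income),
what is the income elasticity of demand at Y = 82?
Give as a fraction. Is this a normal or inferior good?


dQ/dY = 5
At Y = 82: Q = 11 + 5*82 = 421
Ey = (dQ/dY)(Y/Q) = 5 * 82 / 421 = 410/421
Since Ey > 0, this is a normal good.

410/421 (normal good)


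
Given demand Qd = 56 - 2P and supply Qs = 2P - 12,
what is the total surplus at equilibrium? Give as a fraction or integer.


Find equilibrium: 56 - 2P = 2P - 12
56 + 12 = 4P
P* = 68/4 = 17
Q* = 2*17 - 12 = 22
Inverse demand: P = 28 - Q/2, so P_max = 28
Inverse supply: P = 6 + Q/2, so P_min = 6
CS = (1/2) * 22 * (28 - 17) = 121
PS = (1/2) * 22 * (17 - 6) = 121
TS = CS + PS = 121 + 121 = 242

242


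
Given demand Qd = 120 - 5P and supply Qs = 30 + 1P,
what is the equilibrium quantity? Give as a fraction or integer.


First find equilibrium price:
120 - 5P = 30 + 1P
P* = 90/6 = 15
Then substitute into demand:
Q* = 120 - 5 * 15 = 45

45


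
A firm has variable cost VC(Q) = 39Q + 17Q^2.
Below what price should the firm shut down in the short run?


AVC(Q) = VC(Q)/Q = 39 + 17Q
AVC is increasing in Q, so minimum AVC is at Q -> 0+.
Min AVC = 39
The firm should shut down if P < 39.

39


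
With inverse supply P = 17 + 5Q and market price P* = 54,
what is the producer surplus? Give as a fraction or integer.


Minimum supply price (at Q=0): P_min = 17
Quantity supplied at P* = 54:
Q* = (54 - 17)/5 = 37/5
PS = (1/2) * Q* * (P* - P_min)
PS = (1/2) * 37/5 * (54 - 17)
PS = (1/2) * 37/5 * 37 = 1369/10

1369/10


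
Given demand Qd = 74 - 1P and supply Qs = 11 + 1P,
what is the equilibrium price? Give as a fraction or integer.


At equilibrium, Qd = Qs.
74 - 1P = 11 + 1P
74 - 11 = 1P + 1P
63 = 2P
P* = 63/2 = 63/2

63/2


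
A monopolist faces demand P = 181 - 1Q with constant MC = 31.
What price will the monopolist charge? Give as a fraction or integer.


MR = 181 - 2Q
Set MR = MC: 181 - 2Q = 31
Q* = 75
Substitute into demand:
P* = 181 - 1*75 = 106

106


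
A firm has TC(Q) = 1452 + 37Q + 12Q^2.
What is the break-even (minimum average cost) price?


AC(Q) = 1452/Q + 37 + 12Q
To minimize: dAC/dQ = -1452/Q^2 + 12 = 0
Q^2 = 1452/12 = 121
Q* = 11
Min AC = 1452/11 + 37 + 12*11
Min AC = 132 + 37 + 132 = 301

301


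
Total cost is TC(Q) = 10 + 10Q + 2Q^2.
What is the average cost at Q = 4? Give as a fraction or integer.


TC(4) = 10 + 10*4 + 2*4^2
TC(4) = 10 + 40 + 32 = 82
AC = TC/Q = 82/4 = 41/2

41/2


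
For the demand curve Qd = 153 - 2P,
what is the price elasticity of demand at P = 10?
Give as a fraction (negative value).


dQ/dP = -2
At P = 10: Q = 153 - 2*10 = 133
E = (dQ/dP)(P/Q) = (-2)(10/133) = -20/133

-20/133


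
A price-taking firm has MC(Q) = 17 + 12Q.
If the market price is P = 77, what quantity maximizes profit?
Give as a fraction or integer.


In perfect competition, profit is maximized where P = MC.
77 = 17 + 12Q
60 = 12Q
Q* = 60/12 = 5

5


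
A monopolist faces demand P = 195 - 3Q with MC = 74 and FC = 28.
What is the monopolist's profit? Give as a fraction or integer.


MR = MC: 195 - 6Q = 74
Q* = 121/6
P* = 195 - 3*121/6 = 269/2
Profit = (P* - MC)*Q* - FC
= (269/2 - 74)*121/6 - 28
= 121/2*121/6 - 28
= 14641/12 - 28 = 14305/12

14305/12


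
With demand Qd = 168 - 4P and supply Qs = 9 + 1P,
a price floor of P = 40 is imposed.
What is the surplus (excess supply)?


At P = 40:
Qd = 168 - 4*40 = 8
Qs = 9 + 1*40 = 49
Surplus = Qs - Qd = 49 - 8 = 41

41


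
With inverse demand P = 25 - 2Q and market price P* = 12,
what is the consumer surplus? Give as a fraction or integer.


Maximum willingness to pay (at Q=0): P_max = 25
Quantity demanded at P* = 12:
Q* = (25 - 12)/2 = 13/2
CS = (1/2) * Q* * (P_max - P*)
CS = (1/2) * 13/2 * (25 - 12)
CS = (1/2) * 13/2 * 13 = 169/4

169/4


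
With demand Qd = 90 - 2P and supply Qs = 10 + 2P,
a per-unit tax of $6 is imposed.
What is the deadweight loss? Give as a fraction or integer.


Pre-tax equilibrium quantity: Q* = 50
Post-tax equilibrium quantity: Q_tax = 44
Reduction in quantity: Q* - Q_tax = 6
DWL = (1/2) * tax * (Q* - Q_tax)
DWL = (1/2) * 6 * 6 = 18

18


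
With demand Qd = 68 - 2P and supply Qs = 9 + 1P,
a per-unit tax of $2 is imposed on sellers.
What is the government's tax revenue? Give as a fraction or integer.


With tax on sellers, new supply: Qs' = 9 + 1(P - 2)
= 7 + 1P
New equilibrium quantity:
Q_new = 82/3
Tax revenue = tax * Q_new = 2 * 82/3 = 164/3

164/3


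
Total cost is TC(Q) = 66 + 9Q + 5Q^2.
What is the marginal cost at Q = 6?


MC = dTC/dQ = 9 + 2*5*Q
At Q = 6:
MC = 9 + 10*6
MC = 9 + 60 = 69

69


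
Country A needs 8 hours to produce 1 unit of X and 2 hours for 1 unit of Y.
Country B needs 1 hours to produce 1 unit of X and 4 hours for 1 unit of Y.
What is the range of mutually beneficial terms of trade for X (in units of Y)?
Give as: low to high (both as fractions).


Opportunity cost of X for Country A = hours_X / hours_Y = 8/2 = 4 units of Y
Opportunity cost of X for Country B = hours_X / hours_Y = 1/4 = 1/4 units of Y
Terms of trade must be between the two opportunity costs.
Range: 1/4 to 4

1/4 to 4


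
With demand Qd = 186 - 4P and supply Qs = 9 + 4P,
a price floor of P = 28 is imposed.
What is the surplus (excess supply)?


At P = 28:
Qd = 186 - 4*28 = 74
Qs = 9 + 4*28 = 121
Surplus = Qs - Qd = 121 - 74 = 47

47


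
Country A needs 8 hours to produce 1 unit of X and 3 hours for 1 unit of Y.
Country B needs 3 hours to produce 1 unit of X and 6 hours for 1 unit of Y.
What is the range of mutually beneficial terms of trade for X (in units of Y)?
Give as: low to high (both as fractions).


Opportunity cost of X for Country A = hours_X / hours_Y = 8/3 = 8/3 units of Y
Opportunity cost of X for Country B = hours_X / hours_Y = 3/6 = 1/2 units of Y
Terms of trade must be between the two opportunity costs.
Range: 1/2 to 8/3

1/2 to 8/3


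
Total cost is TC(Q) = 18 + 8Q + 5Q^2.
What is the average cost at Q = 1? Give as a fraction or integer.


TC(1) = 18 + 8*1 + 5*1^2
TC(1) = 18 + 8 + 5 = 31
AC = TC/Q = 31/1 = 31

31


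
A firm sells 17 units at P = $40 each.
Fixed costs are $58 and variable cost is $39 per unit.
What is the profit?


Total Revenue = P * Q = 40 * 17 = $680
Total Cost = FC + VC*Q = 58 + 39*17 = $721
Profit = TR - TC = 680 - 721 = $-41

$-41


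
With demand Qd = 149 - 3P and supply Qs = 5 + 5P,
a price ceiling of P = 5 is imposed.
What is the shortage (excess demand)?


At P = 5:
Qd = 149 - 3*5 = 134
Qs = 5 + 5*5 = 30
Shortage = Qd - Qs = 134 - 30 = 104

104


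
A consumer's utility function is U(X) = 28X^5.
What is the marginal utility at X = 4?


MU = dU/dX = 28*5*X^(5-1)
MU = 140*X^4
At X = 4:
MU = 140 * 4^4
MU = 140 * 256 = 35840

35840


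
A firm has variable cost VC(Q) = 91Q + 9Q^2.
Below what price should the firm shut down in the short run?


AVC(Q) = VC(Q)/Q = 91 + 9Q
AVC is increasing in Q, so minimum AVC is at Q -> 0+.
Min AVC = 91
The firm should shut down if P < 91.

91


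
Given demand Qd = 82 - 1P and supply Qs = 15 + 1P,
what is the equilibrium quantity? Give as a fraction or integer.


First find equilibrium price:
82 - 1P = 15 + 1P
P* = 67/2 = 67/2
Then substitute into demand:
Q* = 82 - 1 * 67/2 = 97/2

97/2


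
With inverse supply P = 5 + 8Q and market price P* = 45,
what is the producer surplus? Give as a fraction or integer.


Minimum supply price (at Q=0): P_min = 5
Quantity supplied at P* = 45:
Q* = (45 - 5)/8 = 5
PS = (1/2) * Q* * (P* - P_min)
PS = (1/2) * 5 * (45 - 5)
PS = (1/2) * 5 * 40 = 100

100


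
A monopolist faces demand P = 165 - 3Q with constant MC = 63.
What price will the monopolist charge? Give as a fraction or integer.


MR = 165 - 6Q
Set MR = MC: 165 - 6Q = 63
Q* = 17
Substitute into demand:
P* = 165 - 3*17 = 114

114


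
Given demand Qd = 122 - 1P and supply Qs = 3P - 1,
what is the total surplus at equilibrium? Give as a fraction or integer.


Find equilibrium: 122 - 1P = 3P - 1
122 + 1 = 4P
P* = 123/4 = 123/4
Q* = 3*123/4 - 1 = 365/4
Inverse demand: P = 122 - Q/1, so P_max = 122
Inverse supply: P = 1/3 + Q/3, so P_min = 1/3
CS = (1/2) * 365/4 * (122 - 123/4) = 133225/32
PS = (1/2) * 365/4 * (123/4 - 1/3) = 133225/96
TS = CS + PS = 133225/32 + 133225/96 = 133225/24

133225/24


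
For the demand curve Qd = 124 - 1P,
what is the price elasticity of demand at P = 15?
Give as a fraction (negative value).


dQ/dP = -1
At P = 15: Q = 124 - 1*15 = 109
E = (dQ/dP)(P/Q) = (-1)(15/109) = -15/109

-15/109


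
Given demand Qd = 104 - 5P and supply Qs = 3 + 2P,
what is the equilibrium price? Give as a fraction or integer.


At equilibrium, Qd = Qs.
104 - 5P = 3 + 2P
104 - 3 = 5P + 2P
101 = 7P
P* = 101/7 = 101/7

101/7


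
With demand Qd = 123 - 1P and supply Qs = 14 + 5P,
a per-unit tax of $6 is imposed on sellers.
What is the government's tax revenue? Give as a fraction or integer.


With tax on sellers, new supply: Qs' = 14 + 5(P - 6)
= 5P - 16
New equilibrium quantity:
Q_new = 599/6
Tax revenue = tax * Q_new = 6 * 599/6 = 599

599


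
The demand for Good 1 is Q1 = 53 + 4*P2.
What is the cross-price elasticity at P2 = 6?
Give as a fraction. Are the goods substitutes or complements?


dQ1/dP2 = 4
At P2 = 6: Q1 = 53 + 4*6 = 77
Exy = (dQ1/dP2)(P2/Q1) = 4 * 6 / 77 = 24/77
Since Exy > 0, the goods are substitutes.

24/77 (substitutes)


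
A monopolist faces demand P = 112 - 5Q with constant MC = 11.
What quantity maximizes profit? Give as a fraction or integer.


TR = P*Q = (112 - 5Q)Q = 112Q - 5Q^2
MR = dTR/dQ = 112 - 10Q
Set MR = MC:
112 - 10Q = 11
101 = 10Q
Q* = 101/10 = 101/10

101/10


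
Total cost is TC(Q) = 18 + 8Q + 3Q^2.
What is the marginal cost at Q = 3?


MC = dTC/dQ = 8 + 2*3*Q
At Q = 3:
MC = 8 + 6*3
MC = 8 + 18 = 26

26


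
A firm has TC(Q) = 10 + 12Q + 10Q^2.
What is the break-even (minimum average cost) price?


AC(Q) = 10/Q + 12 + 10Q
To minimize: dAC/dQ = -10/Q^2 + 10 = 0
Q^2 = 10/10 = 1
Q* = 1
Min AC = 10/1 + 12 + 10*1
Min AC = 10 + 12 + 10 = 32

32


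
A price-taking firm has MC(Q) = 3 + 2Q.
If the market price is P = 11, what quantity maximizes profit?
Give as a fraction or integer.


In perfect competition, profit is maximized where P = MC.
11 = 3 + 2Q
8 = 2Q
Q* = 8/2 = 4

4


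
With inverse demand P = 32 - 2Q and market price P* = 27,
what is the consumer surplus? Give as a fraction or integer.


Maximum willingness to pay (at Q=0): P_max = 32
Quantity demanded at P* = 27:
Q* = (32 - 27)/2 = 5/2
CS = (1/2) * Q* * (P_max - P*)
CS = (1/2) * 5/2 * (32 - 27)
CS = (1/2) * 5/2 * 5 = 25/4

25/4


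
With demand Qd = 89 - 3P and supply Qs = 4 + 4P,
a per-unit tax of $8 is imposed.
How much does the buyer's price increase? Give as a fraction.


With a per-unit tax, the buyer's price increase depends on relative slopes.
Supply slope: d = 4, Demand slope: b = 3
Buyer's price increase = d * tax / (b + d)
= 4 * 8 / (3 + 4)
= 32 / 7 = 32/7

32/7


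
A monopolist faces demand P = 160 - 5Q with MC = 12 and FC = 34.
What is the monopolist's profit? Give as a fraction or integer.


MR = MC: 160 - 10Q = 12
Q* = 74/5
P* = 160 - 5*74/5 = 86
Profit = (P* - MC)*Q* - FC
= (86 - 12)*74/5 - 34
= 74*74/5 - 34
= 5476/5 - 34 = 5306/5

5306/5


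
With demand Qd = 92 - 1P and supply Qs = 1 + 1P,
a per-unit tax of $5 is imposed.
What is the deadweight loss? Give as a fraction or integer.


Pre-tax equilibrium quantity: Q* = 93/2
Post-tax equilibrium quantity: Q_tax = 44
Reduction in quantity: Q* - Q_tax = 5/2
DWL = (1/2) * tax * (Q* - Q_tax)
DWL = (1/2) * 5 * 5/2 = 25/4

25/4


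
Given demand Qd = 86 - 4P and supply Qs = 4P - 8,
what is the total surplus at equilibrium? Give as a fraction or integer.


Find equilibrium: 86 - 4P = 4P - 8
86 + 8 = 8P
P* = 94/8 = 47/4
Q* = 4*47/4 - 8 = 39
Inverse demand: P = 43/2 - Q/4, so P_max = 43/2
Inverse supply: P = 2 + Q/4, so P_min = 2
CS = (1/2) * 39 * (43/2 - 47/4) = 1521/8
PS = (1/2) * 39 * (47/4 - 2) = 1521/8
TS = CS + PS = 1521/8 + 1521/8 = 1521/4

1521/4


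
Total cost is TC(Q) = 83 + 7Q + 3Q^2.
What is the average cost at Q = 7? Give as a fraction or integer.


TC(7) = 83 + 7*7 + 3*7^2
TC(7) = 83 + 49 + 147 = 279
AC = TC/Q = 279/7 = 279/7

279/7


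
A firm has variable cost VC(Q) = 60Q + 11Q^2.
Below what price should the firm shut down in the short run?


AVC(Q) = VC(Q)/Q = 60 + 11Q
AVC is increasing in Q, so minimum AVC is at Q -> 0+.
Min AVC = 60
The firm should shut down if P < 60.

60


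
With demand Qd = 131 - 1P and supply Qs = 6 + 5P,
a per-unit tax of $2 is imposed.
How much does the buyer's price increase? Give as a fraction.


With a per-unit tax, the buyer's price increase depends on relative slopes.
Supply slope: d = 5, Demand slope: b = 1
Buyer's price increase = d * tax / (b + d)
= 5 * 2 / (1 + 5)
= 10 / 6 = 5/3

5/3


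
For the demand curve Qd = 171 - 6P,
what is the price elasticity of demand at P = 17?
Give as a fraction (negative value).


dQ/dP = -6
At P = 17: Q = 171 - 6*17 = 69
E = (dQ/dP)(P/Q) = (-6)(17/69) = -34/23

-34/23


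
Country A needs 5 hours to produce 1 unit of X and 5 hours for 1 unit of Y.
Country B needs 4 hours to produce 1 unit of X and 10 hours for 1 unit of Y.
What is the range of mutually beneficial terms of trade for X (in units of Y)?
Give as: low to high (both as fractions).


Opportunity cost of X for Country A = hours_X / hours_Y = 5/5 = 1 units of Y
Opportunity cost of X for Country B = hours_X / hours_Y = 4/10 = 2/5 units of Y
Terms of trade must be between the two opportunity costs.
Range: 2/5 to 1

2/5 to 1


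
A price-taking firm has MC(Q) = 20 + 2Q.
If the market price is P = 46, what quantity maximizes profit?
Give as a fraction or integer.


In perfect competition, profit is maximized where P = MC.
46 = 20 + 2Q
26 = 2Q
Q* = 26/2 = 13

13


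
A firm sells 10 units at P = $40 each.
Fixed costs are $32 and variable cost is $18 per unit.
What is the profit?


Total Revenue = P * Q = 40 * 10 = $400
Total Cost = FC + VC*Q = 32 + 18*10 = $212
Profit = TR - TC = 400 - 212 = $188

$188


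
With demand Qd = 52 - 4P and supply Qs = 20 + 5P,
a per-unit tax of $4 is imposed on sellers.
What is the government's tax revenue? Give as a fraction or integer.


With tax on sellers, new supply: Qs' = 20 + 5(P - 4)
= 0 + 5P
New equilibrium quantity:
Q_new = 260/9
Tax revenue = tax * Q_new = 4 * 260/9 = 1040/9

1040/9


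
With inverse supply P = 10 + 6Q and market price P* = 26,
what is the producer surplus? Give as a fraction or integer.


Minimum supply price (at Q=0): P_min = 10
Quantity supplied at P* = 26:
Q* = (26 - 10)/6 = 8/3
PS = (1/2) * Q* * (P* - P_min)
PS = (1/2) * 8/3 * (26 - 10)
PS = (1/2) * 8/3 * 16 = 64/3

64/3


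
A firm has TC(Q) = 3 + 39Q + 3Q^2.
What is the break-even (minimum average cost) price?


AC(Q) = 3/Q + 39 + 3Q
To minimize: dAC/dQ = -3/Q^2 + 3 = 0
Q^2 = 3/3 = 1
Q* = 1
Min AC = 3/1 + 39 + 3*1
Min AC = 3 + 39 + 3 = 45

45


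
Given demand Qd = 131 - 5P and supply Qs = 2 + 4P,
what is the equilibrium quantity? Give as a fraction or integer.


First find equilibrium price:
131 - 5P = 2 + 4P
P* = 129/9 = 43/3
Then substitute into demand:
Q* = 131 - 5 * 43/3 = 178/3

178/3


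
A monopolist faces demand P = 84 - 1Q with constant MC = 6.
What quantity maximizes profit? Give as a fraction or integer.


TR = P*Q = (84 - 1Q)Q = 84Q - 1Q^2
MR = dTR/dQ = 84 - 2Q
Set MR = MC:
84 - 2Q = 6
78 = 2Q
Q* = 78/2 = 39

39


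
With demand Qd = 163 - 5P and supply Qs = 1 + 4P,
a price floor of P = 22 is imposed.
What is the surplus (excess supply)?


At P = 22:
Qd = 163 - 5*22 = 53
Qs = 1 + 4*22 = 89
Surplus = Qs - Qd = 89 - 53 = 36

36


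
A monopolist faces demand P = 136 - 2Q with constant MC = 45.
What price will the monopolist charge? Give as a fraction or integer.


MR = 136 - 4Q
Set MR = MC: 136 - 4Q = 45
Q* = 91/4
Substitute into demand:
P* = 136 - 2*91/4 = 181/2

181/2


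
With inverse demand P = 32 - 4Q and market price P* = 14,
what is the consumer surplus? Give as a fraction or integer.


Maximum willingness to pay (at Q=0): P_max = 32
Quantity demanded at P* = 14:
Q* = (32 - 14)/4 = 9/2
CS = (1/2) * Q* * (P_max - P*)
CS = (1/2) * 9/2 * (32 - 14)
CS = (1/2) * 9/2 * 18 = 81/2

81/2


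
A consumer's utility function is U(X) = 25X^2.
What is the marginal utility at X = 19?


MU = dU/dX = 25*2*X^(2-1)
MU = 50*X^1
At X = 19:
MU = 50 * 19^1
MU = 50 * 19 = 950

950


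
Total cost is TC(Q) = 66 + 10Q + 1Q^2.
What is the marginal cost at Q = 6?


MC = dTC/dQ = 10 + 2*1*Q
At Q = 6:
MC = 10 + 2*6
MC = 10 + 12 = 22

22


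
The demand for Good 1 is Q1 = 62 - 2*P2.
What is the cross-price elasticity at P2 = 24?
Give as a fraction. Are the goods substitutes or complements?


dQ1/dP2 = -2
At P2 = 24: Q1 = 62 - 2*24 = 14
Exy = (dQ1/dP2)(P2/Q1) = -2 * 24 / 14 = -24/7
Since Exy < 0, the goods are complements.

-24/7 (complements)


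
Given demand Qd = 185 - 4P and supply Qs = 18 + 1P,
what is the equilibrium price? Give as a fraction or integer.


At equilibrium, Qd = Qs.
185 - 4P = 18 + 1P
185 - 18 = 4P + 1P
167 = 5P
P* = 167/5 = 167/5

167/5


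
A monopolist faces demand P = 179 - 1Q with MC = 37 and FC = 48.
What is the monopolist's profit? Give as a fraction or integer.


MR = MC: 179 - 2Q = 37
Q* = 71
P* = 179 - 1*71 = 108
Profit = (P* - MC)*Q* - FC
= (108 - 37)*71 - 48
= 71*71 - 48
= 5041 - 48 = 4993

4993


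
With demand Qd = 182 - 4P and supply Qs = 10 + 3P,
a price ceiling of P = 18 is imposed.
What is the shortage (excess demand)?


At P = 18:
Qd = 182 - 4*18 = 110
Qs = 10 + 3*18 = 64
Shortage = Qd - Qs = 110 - 64 = 46

46


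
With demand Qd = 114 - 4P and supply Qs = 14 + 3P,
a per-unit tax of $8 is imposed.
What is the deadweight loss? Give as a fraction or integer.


Pre-tax equilibrium quantity: Q* = 398/7
Post-tax equilibrium quantity: Q_tax = 302/7
Reduction in quantity: Q* - Q_tax = 96/7
DWL = (1/2) * tax * (Q* - Q_tax)
DWL = (1/2) * 8 * 96/7 = 384/7

384/7


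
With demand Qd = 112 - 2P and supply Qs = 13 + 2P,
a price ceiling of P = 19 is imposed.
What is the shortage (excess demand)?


At P = 19:
Qd = 112 - 2*19 = 74
Qs = 13 + 2*19 = 51
Shortage = Qd - Qs = 74 - 51 = 23

23


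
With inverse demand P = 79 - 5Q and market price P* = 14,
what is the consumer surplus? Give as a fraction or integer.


Maximum willingness to pay (at Q=0): P_max = 79
Quantity demanded at P* = 14:
Q* = (79 - 14)/5 = 13
CS = (1/2) * Q* * (P_max - P*)
CS = (1/2) * 13 * (79 - 14)
CS = (1/2) * 13 * 65 = 845/2

845/2


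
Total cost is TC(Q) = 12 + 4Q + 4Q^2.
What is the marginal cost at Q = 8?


MC = dTC/dQ = 4 + 2*4*Q
At Q = 8:
MC = 4 + 8*8
MC = 4 + 64 = 68

68


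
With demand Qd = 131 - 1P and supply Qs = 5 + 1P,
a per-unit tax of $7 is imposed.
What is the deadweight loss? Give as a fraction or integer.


Pre-tax equilibrium quantity: Q* = 68
Post-tax equilibrium quantity: Q_tax = 129/2
Reduction in quantity: Q* - Q_tax = 7/2
DWL = (1/2) * tax * (Q* - Q_tax)
DWL = (1/2) * 7 * 7/2 = 49/4

49/4


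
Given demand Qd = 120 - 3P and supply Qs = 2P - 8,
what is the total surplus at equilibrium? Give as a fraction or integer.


Find equilibrium: 120 - 3P = 2P - 8
120 + 8 = 5P
P* = 128/5 = 128/5
Q* = 2*128/5 - 8 = 216/5
Inverse demand: P = 40 - Q/3, so P_max = 40
Inverse supply: P = 4 + Q/2, so P_min = 4
CS = (1/2) * 216/5 * (40 - 128/5) = 7776/25
PS = (1/2) * 216/5 * (128/5 - 4) = 11664/25
TS = CS + PS = 7776/25 + 11664/25 = 3888/5

3888/5


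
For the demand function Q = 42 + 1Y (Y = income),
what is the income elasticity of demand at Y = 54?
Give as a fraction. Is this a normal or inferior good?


dQ/dY = 1
At Y = 54: Q = 42 + 1*54 = 96
Ey = (dQ/dY)(Y/Q) = 1 * 54 / 96 = 9/16
Since Ey > 0, this is a normal good.

9/16 (normal good)


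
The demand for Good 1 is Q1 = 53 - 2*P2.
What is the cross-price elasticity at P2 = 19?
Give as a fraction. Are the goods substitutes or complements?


dQ1/dP2 = -2
At P2 = 19: Q1 = 53 - 2*19 = 15
Exy = (dQ1/dP2)(P2/Q1) = -2 * 19 / 15 = -38/15
Since Exy < 0, the goods are complements.

-38/15 (complements)


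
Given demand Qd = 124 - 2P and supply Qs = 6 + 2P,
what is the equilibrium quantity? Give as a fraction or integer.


First find equilibrium price:
124 - 2P = 6 + 2P
P* = 118/4 = 59/2
Then substitute into demand:
Q* = 124 - 2 * 59/2 = 65

65


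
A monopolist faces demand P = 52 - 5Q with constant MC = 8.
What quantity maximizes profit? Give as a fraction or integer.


TR = P*Q = (52 - 5Q)Q = 52Q - 5Q^2
MR = dTR/dQ = 52 - 10Q
Set MR = MC:
52 - 10Q = 8
44 = 10Q
Q* = 44/10 = 22/5

22/5


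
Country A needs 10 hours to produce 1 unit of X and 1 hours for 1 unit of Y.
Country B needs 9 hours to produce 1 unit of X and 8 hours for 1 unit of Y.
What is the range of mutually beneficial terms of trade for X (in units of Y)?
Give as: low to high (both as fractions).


Opportunity cost of X for Country A = hours_X / hours_Y = 10/1 = 10 units of Y
Opportunity cost of X for Country B = hours_X / hours_Y = 9/8 = 9/8 units of Y
Terms of trade must be between the two opportunity costs.
Range: 9/8 to 10

9/8 to 10


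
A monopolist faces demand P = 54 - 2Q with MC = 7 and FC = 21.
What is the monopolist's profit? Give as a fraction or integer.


MR = MC: 54 - 4Q = 7
Q* = 47/4
P* = 54 - 2*47/4 = 61/2
Profit = (P* - MC)*Q* - FC
= (61/2 - 7)*47/4 - 21
= 47/2*47/4 - 21
= 2209/8 - 21 = 2041/8

2041/8


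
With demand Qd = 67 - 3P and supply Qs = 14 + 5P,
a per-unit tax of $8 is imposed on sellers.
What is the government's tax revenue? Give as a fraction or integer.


With tax on sellers, new supply: Qs' = 14 + 5(P - 8)
= 5P - 26
New equilibrium quantity:
Q_new = 257/8
Tax revenue = tax * Q_new = 8 * 257/8 = 257

257


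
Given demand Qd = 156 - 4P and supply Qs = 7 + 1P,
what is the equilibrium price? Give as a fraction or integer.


At equilibrium, Qd = Qs.
156 - 4P = 7 + 1P
156 - 7 = 4P + 1P
149 = 5P
P* = 149/5 = 149/5

149/5


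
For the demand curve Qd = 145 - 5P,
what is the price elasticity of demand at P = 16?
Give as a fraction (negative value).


dQ/dP = -5
At P = 16: Q = 145 - 5*16 = 65
E = (dQ/dP)(P/Q) = (-5)(16/65) = -16/13

-16/13


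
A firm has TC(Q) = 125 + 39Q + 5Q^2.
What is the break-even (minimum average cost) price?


AC(Q) = 125/Q + 39 + 5Q
To minimize: dAC/dQ = -125/Q^2 + 5 = 0
Q^2 = 125/5 = 25
Q* = 5
Min AC = 125/5 + 39 + 5*5
Min AC = 25 + 39 + 25 = 89

89


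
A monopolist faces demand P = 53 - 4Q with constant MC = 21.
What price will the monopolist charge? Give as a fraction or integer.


MR = 53 - 8Q
Set MR = MC: 53 - 8Q = 21
Q* = 4
Substitute into demand:
P* = 53 - 4*4 = 37

37


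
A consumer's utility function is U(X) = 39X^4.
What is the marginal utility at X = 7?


MU = dU/dX = 39*4*X^(4-1)
MU = 156*X^3
At X = 7:
MU = 156 * 7^3
MU = 156 * 343 = 53508

53508


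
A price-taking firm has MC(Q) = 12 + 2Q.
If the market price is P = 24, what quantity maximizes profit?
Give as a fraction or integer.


In perfect competition, profit is maximized where P = MC.
24 = 12 + 2Q
12 = 2Q
Q* = 12/2 = 6

6


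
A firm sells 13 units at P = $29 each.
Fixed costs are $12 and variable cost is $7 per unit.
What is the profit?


Total Revenue = P * Q = 29 * 13 = $377
Total Cost = FC + VC*Q = 12 + 7*13 = $103
Profit = TR - TC = 377 - 103 = $274

$274


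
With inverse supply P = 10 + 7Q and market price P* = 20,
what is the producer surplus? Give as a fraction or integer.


Minimum supply price (at Q=0): P_min = 10
Quantity supplied at P* = 20:
Q* = (20 - 10)/7 = 10/7
PS = (1/2) * Q* * (P* - P_min)
PS = (1/2) * 10/7 * (20 - 10)
PS = (1/2) * 10/7 * 10 = 50/7

50/7


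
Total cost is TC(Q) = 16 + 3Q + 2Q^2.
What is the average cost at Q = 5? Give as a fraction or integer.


TC(5) = 16 + 3*5 + 2*5^2
TC(5) = 16 + 15 + 50 = 81
AC = TC/Q = 81/5 = 81/5

81/5


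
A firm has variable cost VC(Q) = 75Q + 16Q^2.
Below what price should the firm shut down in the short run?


AVC(Q) = VC(Q)/Q = 75 + 16Q
AVC is increasing in Q, so minimum AVC is at Q -> 0+.
Min AVC = 75
The firm should shut down if P < 75.

75


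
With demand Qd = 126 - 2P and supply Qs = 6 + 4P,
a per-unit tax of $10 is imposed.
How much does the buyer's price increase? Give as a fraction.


With a per-unit tax, the buyer's price increase depends on relative slopes.
Supply slope: d = 4, Demand slope: b = 2
Buyer's price increase = d * tax / (b + d)
= 4 * 10 / (2 + 4)
= 40 / 6 = 20/3

20/3


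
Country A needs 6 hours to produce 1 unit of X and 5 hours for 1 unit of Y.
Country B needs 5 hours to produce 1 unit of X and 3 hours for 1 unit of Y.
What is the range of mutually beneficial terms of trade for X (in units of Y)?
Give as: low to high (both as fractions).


Opportunity cost of X for Country A = hours_X / hours_Y = 6/5 = 6/5 units of Y
Opportunity cost of X for Country B = hours_X / hours_Y = 5/3 = 5/3 units of Y
Terms of trade must be between the two opportunity costs.
Range: 6/5 to 5/3

6/5 to 5/3


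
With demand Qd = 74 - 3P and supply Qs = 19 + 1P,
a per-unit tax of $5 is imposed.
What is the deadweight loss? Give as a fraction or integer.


Pre-tax equilibrium quantity: Q* = 131/4
Post-tax equilibrium quantity: Q_tax = 29
Reduction in quantity: Q* - Q_tax = 15/4
DWL = (1/2) * tax * (Q* - Q_tax)
DWL = (1/2) * 5 * 15/4 = 75/8

75/8
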